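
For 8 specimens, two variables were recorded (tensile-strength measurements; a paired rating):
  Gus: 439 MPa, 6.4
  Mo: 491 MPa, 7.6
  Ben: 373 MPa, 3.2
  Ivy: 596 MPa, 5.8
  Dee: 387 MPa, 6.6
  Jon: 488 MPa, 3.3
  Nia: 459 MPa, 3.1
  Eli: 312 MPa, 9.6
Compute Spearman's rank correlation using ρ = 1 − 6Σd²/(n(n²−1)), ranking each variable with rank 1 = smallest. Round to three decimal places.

Ranks of variable 1: 4, 7, 2, 8, 3, 6, 5, 1
Ranks of variable 2: 5, 7, 2, 4, 6, 3, 1, 8
d = r₁ − r₂: -1, 0, 0, 4, -3, 3, 4, -7
d²: 1, 0, 0, 16, 9, 9, 16, 49; Σd² = 100
ρ = 1 − 6·100/(8·63) = 1 − 600/504 = -0.190

-0.190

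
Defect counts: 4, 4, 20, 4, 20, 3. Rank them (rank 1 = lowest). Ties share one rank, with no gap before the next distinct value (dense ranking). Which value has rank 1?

3

Sorted (ascending): 3, 4, 4, 4, 20, 20
The 3 values of 4 share dense rank 2.
The 2 values of 20 share dense rank 3.
Remaining distinct values take the next consecutive integers.
Rank 1 → value 3.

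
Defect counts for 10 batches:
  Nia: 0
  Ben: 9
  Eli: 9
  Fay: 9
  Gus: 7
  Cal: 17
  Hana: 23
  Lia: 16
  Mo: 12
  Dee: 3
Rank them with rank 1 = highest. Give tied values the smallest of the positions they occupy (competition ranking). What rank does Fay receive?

5

Sorted (descending): 23, 17, 16, 12, 9, 9, 9, 7, 3, 0
The 3 values of 9 occupy positions 5–7 → each gets rank 5.
Fay has value 9 → rank 5.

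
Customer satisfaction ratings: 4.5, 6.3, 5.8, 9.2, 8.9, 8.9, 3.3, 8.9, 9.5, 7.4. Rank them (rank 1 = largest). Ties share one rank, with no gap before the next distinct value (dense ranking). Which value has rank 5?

Sorted (descending): 9.5, 9.2, 8.9, 8.9, 8.9, 7.4, 6.3, 5.8, 4.5, 3.3
The 3 values of 8.9 share dense rank 3.
Remaining distinct values take the next consecutive integers.
Rank 5 → value 6.3.

6.3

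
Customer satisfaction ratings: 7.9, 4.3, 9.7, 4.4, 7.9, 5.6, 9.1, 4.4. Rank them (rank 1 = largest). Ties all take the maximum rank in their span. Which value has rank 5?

Sorted (descending): 9.7, 9.1, 7.9, 7.9, 5.6, 4.4, 4.4, 4.3
The 2 values of 7.9 occupy positions 3–4 → each gets rank 4.
The 2 values of 4.4 occupy positions 6–7 → each gets rank 7.
Rank 5 → value 5.6.

5.6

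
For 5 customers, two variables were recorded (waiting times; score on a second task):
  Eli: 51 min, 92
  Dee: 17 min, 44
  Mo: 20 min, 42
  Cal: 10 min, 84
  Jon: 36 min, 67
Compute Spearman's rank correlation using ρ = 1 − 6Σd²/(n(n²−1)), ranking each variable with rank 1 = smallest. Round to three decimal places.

Ranks of variable 1: 5, 2, 3, 1, 4
Ranks of variable 2: 5, 2, 1, 4, 3
d = r₁ − r₂: 0, 0, 2, -3, 1
d²: 0, 0, 4, 9, 1; Σd² = 14
ρ = 1 − 6·14/(5·24) = 1 − 84/120 = 0.300

0.300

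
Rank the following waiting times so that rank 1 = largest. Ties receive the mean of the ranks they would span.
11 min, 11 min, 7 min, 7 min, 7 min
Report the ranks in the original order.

1.5, 1.5, 4, 4, 4

Sorted (descending): 11, 11, 7, 7, 7
The 2 values of 11 occupy positions 1–2 → average rank (1+2)/2 = 1.5.
The 3 values of 7 occupy positions 3–5 → average rank 4.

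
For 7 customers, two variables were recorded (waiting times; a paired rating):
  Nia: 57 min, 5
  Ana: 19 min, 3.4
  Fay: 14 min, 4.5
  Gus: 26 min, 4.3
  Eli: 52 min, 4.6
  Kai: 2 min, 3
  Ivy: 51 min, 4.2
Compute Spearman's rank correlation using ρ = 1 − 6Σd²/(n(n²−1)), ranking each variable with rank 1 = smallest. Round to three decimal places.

0.750

Ranks of variable 1: 7, 3, 2, 4, 6, 1, 5
Ranks of variable 2: 7, 2, 5, 4, 6, 1, 3
d = r₁ − r₂: 0, 1, -3, 0, 0, 0, 2
d²: 0, 1, 9, 0, 0, 0, 4; Σd² = 14
ρ = 1 − 6·14/(7·48) = 1 − 84/336 = 0.750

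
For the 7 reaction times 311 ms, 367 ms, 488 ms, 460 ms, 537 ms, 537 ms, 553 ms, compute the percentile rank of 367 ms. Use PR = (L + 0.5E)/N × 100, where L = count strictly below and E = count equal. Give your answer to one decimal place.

N = 7.
Strictly below 367: 1. Equal to 367: 1.
PR = (1 + 0.5·1)/7 × 100 = 21.4

21.4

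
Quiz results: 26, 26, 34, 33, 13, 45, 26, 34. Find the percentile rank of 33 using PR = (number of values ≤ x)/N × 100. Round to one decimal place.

62.5

N = 8.
Strictly below 33: 4. Equal to 33: 1.
PR = 5/8 × 100 = 62.5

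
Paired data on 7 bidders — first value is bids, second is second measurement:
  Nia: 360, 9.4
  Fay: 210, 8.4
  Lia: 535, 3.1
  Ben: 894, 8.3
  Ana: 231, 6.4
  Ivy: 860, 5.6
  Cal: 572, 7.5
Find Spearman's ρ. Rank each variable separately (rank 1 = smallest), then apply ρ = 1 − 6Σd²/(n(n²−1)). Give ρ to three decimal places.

-0.286

Ranks of variable 1: 3, 1, 4, 7, 2, 6, 5
Ranks of variable 2: 7, 6, 1, 5, 3, 2, 4
d = r₁ − r₂: -4, -5, 3, 2, -1, 4, 1
d²: 16, 25, 9, 4, 1, 16, 1; Σd² = 72
ρ = 1 − 6·72/(7·48) = 1 − 432/336 = -0.286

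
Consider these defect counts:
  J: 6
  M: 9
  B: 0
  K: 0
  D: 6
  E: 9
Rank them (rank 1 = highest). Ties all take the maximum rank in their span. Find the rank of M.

2

Sorted (descending): 9, 9, 6, 6, 0, 0
The 2 values of 9 occupy positions 1–2 → each gets rank 2.
The 2 values of 6 occupy positions 3–4 → each gets rank 4.
The 2 values of 0 occupy positions 5–6 → each gets rank 6.
M has value 9 → rank 2.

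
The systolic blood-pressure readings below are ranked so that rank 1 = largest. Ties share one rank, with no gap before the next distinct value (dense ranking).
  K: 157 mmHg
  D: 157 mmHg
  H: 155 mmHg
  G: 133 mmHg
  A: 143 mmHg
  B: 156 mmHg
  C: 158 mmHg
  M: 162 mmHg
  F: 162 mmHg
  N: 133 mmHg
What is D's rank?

3

Sorted (descending): 162, 162, 158, 157, 157, 156, 155, 143, 133, 133
The 2 values of 162 share dense rank 1.
The 2 values of 157 share dense rank 3.
The 2 values of 133 share dense rank 7.
Remaining distinct values take the next consecutive integers.
D has value 157 mmHg → rank 3.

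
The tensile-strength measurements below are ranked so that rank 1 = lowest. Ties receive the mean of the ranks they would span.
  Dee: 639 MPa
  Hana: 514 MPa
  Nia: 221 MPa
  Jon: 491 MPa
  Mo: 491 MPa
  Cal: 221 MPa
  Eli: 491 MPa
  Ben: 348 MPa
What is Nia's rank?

1.5

Sorted (ascending): 221, 221, 348, 491, 491, 491, 514, 639
The 2 values of 221 occupy positions 1–2 → average rank (1+2)/2 = 1.5.
The 3 values of 491 occupy positions 4–6 → average rank 5.
Nia has value 221 MPa → rank 1.5.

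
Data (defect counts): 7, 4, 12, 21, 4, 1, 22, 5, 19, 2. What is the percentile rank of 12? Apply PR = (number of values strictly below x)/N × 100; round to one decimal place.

60.0

N = 10.
Strictly below 12: 6. Equal to 12: 1.
PR = 6/10 × 100 = 60.0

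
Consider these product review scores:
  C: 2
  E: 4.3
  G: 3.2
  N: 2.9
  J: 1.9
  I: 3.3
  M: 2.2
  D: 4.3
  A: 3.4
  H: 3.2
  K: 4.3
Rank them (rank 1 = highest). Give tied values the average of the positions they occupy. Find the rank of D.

Sorted (descending): 4.3, 4.3, 4.3, 3.4, 3.3, 3.2, 3.2, 2.9, 2.2, 2, 1.9
The 3 values of 4.3 occupy positions 1–3 → average rank 2.
The 2 values of 3.2 occupy positions 6–7 → average rank (6+7)/2 = 6.5.
D has value 4.3 → rank 2.

2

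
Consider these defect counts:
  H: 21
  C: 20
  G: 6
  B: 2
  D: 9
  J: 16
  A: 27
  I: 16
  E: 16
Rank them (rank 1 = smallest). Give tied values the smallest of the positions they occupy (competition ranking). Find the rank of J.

4

Sorted (ascending): 2, 6, 9, 16, 16, 16, 20, 21, 27
The 3 values of 16 occupy positions 4–6 → each gets rank 4.
J has value 16 → rank 4.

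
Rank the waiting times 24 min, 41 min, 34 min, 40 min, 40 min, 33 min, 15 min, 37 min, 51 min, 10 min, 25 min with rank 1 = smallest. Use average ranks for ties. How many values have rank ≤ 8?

7

Sorted (ascending): 10, 15, 24, 25, 33, 34, 37, 40, 40, 41, 51
The 2 values of 40 occupy positions 8–9 → average rank (8+9)/2 = 8.5.
Ranks ≤ 8: {1, 2, 3, 4, 5, 6, 7} → 7 values.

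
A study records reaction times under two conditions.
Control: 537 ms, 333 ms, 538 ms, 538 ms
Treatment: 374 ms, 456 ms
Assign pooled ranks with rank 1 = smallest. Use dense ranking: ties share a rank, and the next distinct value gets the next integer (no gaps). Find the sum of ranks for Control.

Sorted (ascending): 333, 374, 456, 537, 538, 538
The 2 values of 538 share dense rank 5.
Remaining distinct values take the next consecutive integers.
Control values → pooled ranks: 537→4, 333→1, 538→5, 538→5
Rank sum = 4 + 1 + 5 + 5 = 15

15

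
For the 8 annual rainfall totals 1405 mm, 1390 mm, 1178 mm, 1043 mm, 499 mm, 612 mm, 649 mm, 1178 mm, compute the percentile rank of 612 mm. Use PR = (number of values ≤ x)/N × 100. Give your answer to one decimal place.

N = 8.
Strictly below 612: 1. Equal to 612: 1.
PR = 2/8 × 100 = 25.0

25.0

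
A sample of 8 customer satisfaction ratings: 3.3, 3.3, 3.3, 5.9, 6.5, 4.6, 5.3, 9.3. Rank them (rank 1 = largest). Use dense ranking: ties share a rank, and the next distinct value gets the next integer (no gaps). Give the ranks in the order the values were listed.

6, 6, 6, 3, 2, 5, 4, 1

Sorted (descending): 9.3, 6.5, 5.9, 5.3, 4.6, 3.3, 3.3, 3.3
The 3 values of 3.3 share dense rank 6.
Remaining distinct values take the next consecutive integers.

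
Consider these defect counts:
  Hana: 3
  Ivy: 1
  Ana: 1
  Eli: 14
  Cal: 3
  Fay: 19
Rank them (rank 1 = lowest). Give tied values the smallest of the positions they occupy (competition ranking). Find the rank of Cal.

3

Sorted (ascending): 1, 1, 3, 3, 14, 19
The 2 values of 1 occupy positions 1–2 → each gets rank 1.
The 2 values of 3 occupy positions 3–4 → each gets rank 3.
Cal has value 3 → rank 3.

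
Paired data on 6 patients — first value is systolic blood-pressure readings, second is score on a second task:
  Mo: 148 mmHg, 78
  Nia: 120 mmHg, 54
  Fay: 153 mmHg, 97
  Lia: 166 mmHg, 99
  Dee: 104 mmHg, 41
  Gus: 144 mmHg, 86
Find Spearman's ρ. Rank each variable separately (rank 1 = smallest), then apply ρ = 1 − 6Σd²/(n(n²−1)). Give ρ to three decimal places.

Ranks of variable 1: 4, 2, 5, 6, 1, 3
Ranks of variable 2: 3, 2, 5, 6, 1, 4
d = r₁ − r₂: 1, 0, 0, 0, 0, -1
d²: 1, 0, 0, 0, 0, 1; Σd² = 2
ρ = 1 − 6·2/(6·35) = 1 − 12/210 = 0.943

0.943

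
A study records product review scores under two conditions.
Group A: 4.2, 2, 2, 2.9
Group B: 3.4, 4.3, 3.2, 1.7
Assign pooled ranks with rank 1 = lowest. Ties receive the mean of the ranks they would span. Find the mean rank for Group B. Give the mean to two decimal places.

5.00

Sorted (ascending): 1.7, 2, 2, 2.9, 3.2, 3.4, 4.2, 4.3
The 2 values of 2 occupy positions 2–3 → average rank (2+3)/2 = 2.5.
Group B values → pooled ranks: 3.4→6, 4.3→8, 3.2→5, 1.7→1
Mean rank = (6 + 8 + 5 + 1) / 4 = 5.00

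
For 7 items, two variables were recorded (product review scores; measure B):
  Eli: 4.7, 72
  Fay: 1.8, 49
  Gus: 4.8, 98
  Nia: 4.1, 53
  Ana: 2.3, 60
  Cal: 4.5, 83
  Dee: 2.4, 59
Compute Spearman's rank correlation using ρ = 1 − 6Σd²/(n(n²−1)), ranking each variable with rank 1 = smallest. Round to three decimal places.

Ranks of variable 1: 6, 1, 7, 4, 2, 5, 3
Ranks of variable 2: 5, 1, 7, 2, 4, 6, 3
d = r₁ − r₂: 1, 0, 0, 2, -2, -1, 0
d²: 1, 0, 0, 4, 4, 1, 0; Σd² = 10
ρ = 1 − 6·10/(7·48) = 1 − 60/336 = 0.821

0.821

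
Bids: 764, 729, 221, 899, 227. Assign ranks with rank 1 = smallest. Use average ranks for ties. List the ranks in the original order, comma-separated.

Sorted (ascending): 221, 227, 729, 764, 899
No ties — each value takes its position as its rank.

4, 3, 1, 5, 2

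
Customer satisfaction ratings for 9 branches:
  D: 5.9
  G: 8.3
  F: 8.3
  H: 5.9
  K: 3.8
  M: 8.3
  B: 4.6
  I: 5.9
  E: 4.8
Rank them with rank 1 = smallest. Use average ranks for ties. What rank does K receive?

1

Sorted (ascending): 3.8, 4.6, 4.8, 5.9, 5.9, 5.9, 8.3, 8.3, 8.3
The 3 values of 5.9 occupy positions 4–6 → average rank 5.
The 3 values of 8.3 occupy positions 7–9 → average rank 8.
K has value 3.8 → rank 1.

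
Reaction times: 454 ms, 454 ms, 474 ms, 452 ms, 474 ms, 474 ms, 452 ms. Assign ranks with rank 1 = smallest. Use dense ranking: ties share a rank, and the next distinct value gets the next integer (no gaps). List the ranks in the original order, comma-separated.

2, 2, 3, 1, 3, 3, 1

Sorted (ascending): 452, 452, 454, 454, 474, 474, 474
The 2 values of 452 share dense rank 1.
The 2 values of 454 share dense rank 2.
The 3 values of 474 share dense rank 3.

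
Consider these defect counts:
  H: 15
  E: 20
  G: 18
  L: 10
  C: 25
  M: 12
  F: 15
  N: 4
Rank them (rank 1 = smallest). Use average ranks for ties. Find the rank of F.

Sorted (ascending): 4, 10, 12, 15, 15, 18, 20, 25
The 2 values of 15 occupy positions 4–5 → average rank (4+5)/2 = 4.5.
F has value 15 → rank 4.5.

4.5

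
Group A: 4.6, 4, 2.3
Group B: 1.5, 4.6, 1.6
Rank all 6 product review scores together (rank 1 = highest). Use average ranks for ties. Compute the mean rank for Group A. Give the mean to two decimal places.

2.83

Sorted (descending): 4.6, 4.6, 4, 2.3, 1.6, 1.5
The 2 values of 4.6 occupy positions 1–2 → average rank (1+2)/2 = 1.5.
Group A values → pooled ranks: 4.6→1.5, 4→3, 2.3→4
Mean rank = (1.5 + 3 + 4) / 3 = 2.83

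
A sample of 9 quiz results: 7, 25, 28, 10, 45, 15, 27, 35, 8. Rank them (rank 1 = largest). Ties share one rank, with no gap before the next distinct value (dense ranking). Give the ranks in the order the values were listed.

Sorted (descending): 45, 35, 28, 27, 25, 15, 10, 8, 7
No ties — each value takes its position as its rank.

9, 5, 3, 7, 1, 6, 4, 2, 8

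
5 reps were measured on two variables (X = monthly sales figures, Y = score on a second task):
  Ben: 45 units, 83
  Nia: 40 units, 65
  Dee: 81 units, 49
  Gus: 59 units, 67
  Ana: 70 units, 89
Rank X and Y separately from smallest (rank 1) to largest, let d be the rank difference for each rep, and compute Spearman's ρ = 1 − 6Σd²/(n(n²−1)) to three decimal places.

-0.100

Ranks of variable 1: 2, 1, 5, 3, 4
Ranks of variable 2: 4, 2, 1, 3, 5
d = r₁ − r₂: -2, -1, 4, 0, -1
d²: 4, 1, 16, 0, 1; Σd² = 22
ρ = 1 − 6·22/(5·24) = 1 − 132/120 = -0.100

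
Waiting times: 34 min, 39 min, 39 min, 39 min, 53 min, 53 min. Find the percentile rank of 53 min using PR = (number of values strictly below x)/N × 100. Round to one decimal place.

N = 6.
Strictly below 53: 4. Equal to 53: 2.
PR = 4/6 × 100 = 66.7

66.7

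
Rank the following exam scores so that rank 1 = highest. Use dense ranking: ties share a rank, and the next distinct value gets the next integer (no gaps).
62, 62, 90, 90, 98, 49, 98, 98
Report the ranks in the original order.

Sorted (descending): 98, 98, 98, 90, 90, 62, 62, 49
The 3 values of 98 share dense rank 1.
The 2 values of 90 share dense rank 2.
The 2 values of 62 share dense rank 3.
Remaining distinct values take the next consecutive integers.

3, 3, 2, 2, 1, 4, 1, 1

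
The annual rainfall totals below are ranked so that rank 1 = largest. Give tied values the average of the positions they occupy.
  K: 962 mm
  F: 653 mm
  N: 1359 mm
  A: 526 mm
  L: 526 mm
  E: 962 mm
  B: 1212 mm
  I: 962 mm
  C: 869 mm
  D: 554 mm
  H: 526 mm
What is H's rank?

Sorted (descending): 1359, 1212, 962, 962, 962, 869, 653, 554, 526, 526, 526
The 3 values of 962 occupy positions 3–5 → average rank 4.
The 3 values of 526 occupy positions 9–11 → average rank 10.
H has value 526 mm → rank 10.

10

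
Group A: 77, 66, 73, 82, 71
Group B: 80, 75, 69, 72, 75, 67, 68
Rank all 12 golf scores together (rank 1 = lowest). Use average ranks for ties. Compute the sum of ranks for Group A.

35

Sorted (ascending): 66, 67, 68, 69, 71, 72, 73, 75, 75, 77, 80, 82
The 2 values of 75 occupy positions 8–9 → average rank (8+9)/2 = 8.5.
Group A values → pooled ranks: 77→10, 66→1, 73→7, 82→12, 71→5
Rank sum = 10 + 1 + 7 + 12 + 5 = 35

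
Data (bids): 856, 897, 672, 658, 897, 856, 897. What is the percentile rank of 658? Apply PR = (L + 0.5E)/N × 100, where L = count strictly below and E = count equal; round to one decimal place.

7.1

N = 7.
Strictly below 658: 0. Equal to 658: 1.
PR = (0 + 0.5·1)/7 × 100 = 7.1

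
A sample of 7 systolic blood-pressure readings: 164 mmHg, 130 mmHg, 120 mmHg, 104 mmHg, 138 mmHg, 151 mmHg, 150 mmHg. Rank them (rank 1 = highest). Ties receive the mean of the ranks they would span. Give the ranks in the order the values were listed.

1, 5, 6, 7, 4, 2, 3

Sorted (descending): 164, 151, 150, 138, 130, 120, 104
No ties — each value takes its position as its rank.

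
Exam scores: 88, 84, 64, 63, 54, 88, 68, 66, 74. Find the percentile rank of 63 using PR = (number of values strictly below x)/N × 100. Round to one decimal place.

11.1

N = 9.
Strictly below 63: 1. Equal to 63: 1.
PR = 1/9 × 100 = 11.1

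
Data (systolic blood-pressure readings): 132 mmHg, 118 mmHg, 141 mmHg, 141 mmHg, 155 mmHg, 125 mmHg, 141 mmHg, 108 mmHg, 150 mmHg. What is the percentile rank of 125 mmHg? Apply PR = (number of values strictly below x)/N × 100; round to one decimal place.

22.2

N = 9.
Strictly below 125: 2. Equal to 125: 1.
PR = 2/9 × 100 = 22.2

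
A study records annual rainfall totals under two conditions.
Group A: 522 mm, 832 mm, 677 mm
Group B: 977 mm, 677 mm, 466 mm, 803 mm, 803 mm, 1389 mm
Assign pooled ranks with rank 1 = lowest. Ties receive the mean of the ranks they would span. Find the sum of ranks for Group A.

12.5

Sorted (ascending): 466, 522, 677, 677, 803, 803, 832, 977, 1389
The 2 values of 677 occupy positions 3–4 → average rank (3+4)/2 = 3.5.
The 2 values of 803 occupy positions 5–6 → average rank (5+6)/2 = 5.5.
Group A values → pooled ranks: 522→2, 832→7, 677→3.5
Rank sum = 2 + 7 + 3.5 = 12.5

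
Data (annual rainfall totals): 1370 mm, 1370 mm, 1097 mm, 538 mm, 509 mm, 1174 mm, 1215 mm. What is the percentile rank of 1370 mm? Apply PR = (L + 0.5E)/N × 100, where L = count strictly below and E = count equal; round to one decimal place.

85.7

N = 7.
Strictly below 1370: 5. Equal to 1370: 2.
PR = (5 + 0.5·2)/7 × 100 = 85.7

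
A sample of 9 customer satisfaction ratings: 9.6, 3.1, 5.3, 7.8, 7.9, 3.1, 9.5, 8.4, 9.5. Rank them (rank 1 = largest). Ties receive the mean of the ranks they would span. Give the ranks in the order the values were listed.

1, 8.5, 7, 6, 5, 8.5, 2.5, 4, 2.5

Sorted (descending): 9.6, 9.5, 9.5, 8.4, 7.9, 7.8, 5.3, 3.1, 3.1
The 2 values of 9.5 occupy positions 2–3 → average rank (2+3)/2 = 2.5.
The 2 values of 3.1 occupy positions 8–9 → average rank (8+9)/2 = 8.5.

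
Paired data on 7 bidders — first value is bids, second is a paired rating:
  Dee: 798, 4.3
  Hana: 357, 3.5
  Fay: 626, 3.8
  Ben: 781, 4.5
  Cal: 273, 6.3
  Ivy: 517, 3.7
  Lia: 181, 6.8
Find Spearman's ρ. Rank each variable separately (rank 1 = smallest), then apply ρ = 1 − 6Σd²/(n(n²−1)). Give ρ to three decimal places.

Ranks of variable 1: 7, 3, 5, 6, 2, 4, 1
Ranks of variable 2: 4, 1, 3, 5, 6, 2, 7
d = r₁ − r₂: 3, 2, 2, 1, -4, 2, -6
d²: 9, 4, 4, 1, 16, 4, 36; Σd² = 74
ρ = 1 − 6·74/(7·48) = 1 − 444/336 = -0.321

-0.321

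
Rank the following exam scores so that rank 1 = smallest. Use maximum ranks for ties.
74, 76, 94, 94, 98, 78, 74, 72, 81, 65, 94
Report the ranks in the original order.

Sorted (ascending): 65, 72, 74, 74, 76, 78, 81, 94, 94, 94, 98
The 2 values of 74 occupy positions 3–4 → each gets rank 4.
The 3 values of 94 occupy positions 8–10 → each gets rank 10.

4, 5, 10, 10, 11, 6, 4, 2, 7, 1, 10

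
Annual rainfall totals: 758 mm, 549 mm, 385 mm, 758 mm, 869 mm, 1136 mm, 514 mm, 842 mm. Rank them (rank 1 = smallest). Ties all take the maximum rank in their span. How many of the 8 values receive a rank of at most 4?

3

Sorted (ascending): 385, 514, 549, 758, 758, 842, 869, 1136
The 2 values of 758 occupy positions 4–5 → each gets rank 5.
Ranks ≤ 4: {1, 2, 3} → 3 values.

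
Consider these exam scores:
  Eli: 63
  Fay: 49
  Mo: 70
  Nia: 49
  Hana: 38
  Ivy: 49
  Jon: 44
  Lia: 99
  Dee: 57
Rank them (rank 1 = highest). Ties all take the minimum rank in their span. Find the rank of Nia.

Sorted (descending): 99, 70, 63, 57, 49, 49, 49, 44, 38
The 3 values of 49 occupy positions 5–7 → each gets rank 5.
Nia has value 49 → rank 5.

5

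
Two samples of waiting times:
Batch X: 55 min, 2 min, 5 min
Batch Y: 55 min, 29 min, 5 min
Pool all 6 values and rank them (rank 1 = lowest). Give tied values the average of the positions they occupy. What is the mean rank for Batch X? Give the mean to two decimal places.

Sorted (ascending): 2, 5, 5, 29, 55, 55
The 2 values of 5 occupy positions 2–3 → average rank (2+3)/2 = 2.5.
The 2 values of 55 occupy positions 5–6 → average rank (5+6)/2 = 5.5.
Batch X values → pooled ranks: 55→5.5, 2→1, 5→2.5
Mean rank = (5.5 + 1 + 2.5) / 3 = 3.00

3.00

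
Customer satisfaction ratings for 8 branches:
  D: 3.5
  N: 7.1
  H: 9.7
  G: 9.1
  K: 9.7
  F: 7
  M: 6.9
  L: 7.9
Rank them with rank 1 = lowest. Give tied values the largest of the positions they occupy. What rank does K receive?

8

Sorted (ascending): 3.5, 6.9, 7, 7.1, 7.9, 9.1, 9.7, 9.7
The 2 values of 9.7 occupy positions 7–8 → each gets rank 8.
K has value 9.7 → rank 8.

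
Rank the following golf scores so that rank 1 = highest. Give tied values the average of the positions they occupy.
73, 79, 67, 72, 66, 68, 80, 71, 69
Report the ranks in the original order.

3, 2, 8, 4, 9, 7, 1, 5, 6

Sorted (descending): 80, 79, 73, 72, 71, 69, 68, 67, 66
No ties — each value takes its position as its rank.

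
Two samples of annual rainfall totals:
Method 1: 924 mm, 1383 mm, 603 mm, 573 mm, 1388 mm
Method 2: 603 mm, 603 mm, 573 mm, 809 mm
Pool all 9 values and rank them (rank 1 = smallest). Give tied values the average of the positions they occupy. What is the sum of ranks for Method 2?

15.5

Sorted (ascending): 573, 573, 603, 603, 603, 809, 924, 1383, 1388
The 2 values of 573 occupy positions 1–2 → average rank (1+2)/2 = 1.5.
The 3 values of 603 occupy positions 3–5 → average rank 4.
Method 2 values → pooled ranks: 603→4, 603→4, 573→1.5, 809→6
Rank sum = 4 + 4 + 1.5 + 6 = 15.5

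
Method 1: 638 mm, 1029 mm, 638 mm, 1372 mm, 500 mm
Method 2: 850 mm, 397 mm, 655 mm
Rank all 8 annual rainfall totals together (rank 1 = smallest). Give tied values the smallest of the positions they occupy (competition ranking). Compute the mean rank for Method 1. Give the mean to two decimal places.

Sorted (ascending): 397, 500, 638, 638, 655, 850, 1029, 1372
The 2 values of 638 occupy positions 3–4 → each gets rank 3.
Method 1 values → pooled ranks: 638→3, 1029→7, 638→3, 1372→8, 500→2
Mean rank = (3 + 7 + 3 + 8 + 2) / 5 = 4.60

4.60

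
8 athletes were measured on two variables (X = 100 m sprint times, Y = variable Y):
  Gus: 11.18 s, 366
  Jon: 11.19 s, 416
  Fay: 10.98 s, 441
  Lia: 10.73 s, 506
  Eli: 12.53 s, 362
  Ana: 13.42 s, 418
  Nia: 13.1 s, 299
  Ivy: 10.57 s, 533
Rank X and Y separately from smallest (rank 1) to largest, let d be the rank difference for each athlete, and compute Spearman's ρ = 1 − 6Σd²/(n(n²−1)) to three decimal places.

Ranks of variable 1: 4, 5, 3, 2, 6, 8, 7, 1
Ranks of variable 2: 3, 4, 6, 7, 2, 5, 1, 8
d = r₁ − r₂: 1, 1, -3, -5, 4, 3, 6, -7
d²: 1, 1, 9, 25, 16, 9, 36, 49; Σd² = 146
ρ = 1 − 6·146/(8·63) = 1 − 876/504 = -0.738

-0.738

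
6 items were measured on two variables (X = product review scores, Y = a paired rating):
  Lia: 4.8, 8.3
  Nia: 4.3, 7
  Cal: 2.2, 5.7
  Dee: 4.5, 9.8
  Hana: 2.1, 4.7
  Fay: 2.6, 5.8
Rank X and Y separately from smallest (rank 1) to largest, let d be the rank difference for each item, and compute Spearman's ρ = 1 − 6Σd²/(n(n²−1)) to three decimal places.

Ranks of variable 1: 6, 4, 2, 5, 1, 3
Ranks of variable 2: 5, 4, 2, 6, 1, 3
d = r₁ − r₂: 1, 0, 0, -1, 0, 0
d²: 1, 0, 0, 1, 0, 0; Σd² = 2
ρ = 1 − 6·2/(6·35) = 1 − 12/210 = 0.943

0.943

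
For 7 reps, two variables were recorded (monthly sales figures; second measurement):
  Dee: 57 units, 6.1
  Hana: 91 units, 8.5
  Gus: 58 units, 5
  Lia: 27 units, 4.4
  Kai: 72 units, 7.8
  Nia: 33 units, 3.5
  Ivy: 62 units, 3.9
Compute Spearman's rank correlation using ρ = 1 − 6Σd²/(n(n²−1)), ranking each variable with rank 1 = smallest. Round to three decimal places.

Ranks of variable 1: 3, 7, 4, 1, 6, 2, 5
Ranks of variable 2: 5, 7, 4, 3, 6, 1, 2
d = r₁ − r₂: -2, 0, 0, -2, 0, 1, 3
d²: 4, 0, 0, 4, 0, 1, 9; Σd² = 18
ρ = 1 − 6·18/(7·48) = 1 − 108/336 = 0.679

0.679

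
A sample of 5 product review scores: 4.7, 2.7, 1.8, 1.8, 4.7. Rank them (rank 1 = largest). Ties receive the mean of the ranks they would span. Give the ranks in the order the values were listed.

1.5, 3, 4.5, 4.5, 1.5

Sorted (descending): 4.7, 4.7, 2.7, 1.8, 1.8
The 2 values of 4.7 occupy positions 1–2 → average rank (1+2)/2 = 1.5.
The 2 values of 1.8 occupy positions 4–5 → average rank (4+5)/2 = 4.5.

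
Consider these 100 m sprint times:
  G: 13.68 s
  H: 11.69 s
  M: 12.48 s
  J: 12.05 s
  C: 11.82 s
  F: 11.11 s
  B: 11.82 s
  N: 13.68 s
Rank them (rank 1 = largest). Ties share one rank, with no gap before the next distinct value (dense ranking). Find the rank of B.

4

Sorted (descending): 13.68, 13.68, 12.48, 12.05, 11.82, 11.82, 11.69, 11.11
The 2 values of 13.68 share dense rank 1.
The 2 values of 11.82 share dense rank 4.
Remaining distinct values take the next consecutive integers.
B has value 11.82 s → rank 4.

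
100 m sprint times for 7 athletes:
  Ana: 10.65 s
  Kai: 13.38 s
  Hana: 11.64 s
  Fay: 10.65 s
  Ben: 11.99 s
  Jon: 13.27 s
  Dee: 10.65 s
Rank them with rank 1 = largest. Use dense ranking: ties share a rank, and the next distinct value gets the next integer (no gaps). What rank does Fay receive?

5

Sorted (descending): 13.38, 13.27, 11.99, 11.64, 10.65, 10.65, 10.65
The 3 values of 10.65 share dense rank 5.
Remaining distinct values take the next consecutive integers.
Fay has value 10.65 s → rank 5.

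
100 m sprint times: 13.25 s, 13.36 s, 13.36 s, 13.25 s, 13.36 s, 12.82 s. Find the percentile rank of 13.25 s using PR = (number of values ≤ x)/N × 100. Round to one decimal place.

N = 6.
Strictly below 13.25: 1. Equal to 13.25: 2.
PR = 3/6 × 100 = 50.0

50.0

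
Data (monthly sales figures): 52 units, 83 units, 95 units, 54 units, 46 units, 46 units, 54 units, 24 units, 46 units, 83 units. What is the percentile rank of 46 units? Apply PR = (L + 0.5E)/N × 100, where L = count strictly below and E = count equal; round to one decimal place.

25.0

N = 10.
Strictly below 46: 1. Equal to 46: 3.
PR = (1 + 0.5·3)/10 × 100 = 25.0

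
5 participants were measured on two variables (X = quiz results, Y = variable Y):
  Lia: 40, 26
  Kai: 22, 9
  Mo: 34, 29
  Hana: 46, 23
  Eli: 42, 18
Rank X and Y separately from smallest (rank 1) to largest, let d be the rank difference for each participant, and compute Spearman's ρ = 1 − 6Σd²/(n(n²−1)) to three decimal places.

Ranks of variable 1: 3, 1, 2, 5, 4
Ranks of variable 2: 4, 1, 5, 3, 2
d = r₁ − r₂: -1, 0, -3, 2, 2
d²: 1, 0, 9, 4, 4; Σd² = 18
ρ = 1 − 6·18/(5·24) = 1 − 108/120 = 0.100

0.100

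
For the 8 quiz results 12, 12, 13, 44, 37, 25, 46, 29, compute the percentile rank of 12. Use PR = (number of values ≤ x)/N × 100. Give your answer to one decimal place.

N = 8.
Strictly below 12: 0. Equal to 12: 2.
PR = 2/8 × 100 = 25.0

25.0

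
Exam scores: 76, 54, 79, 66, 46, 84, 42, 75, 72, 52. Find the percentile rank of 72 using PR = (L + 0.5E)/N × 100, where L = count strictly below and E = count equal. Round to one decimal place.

N = 10.
Strictly below 72: 5. Equal to 72: 1.
PR = (5 + 0.5·1)/10 × 100 = 55.0

55.0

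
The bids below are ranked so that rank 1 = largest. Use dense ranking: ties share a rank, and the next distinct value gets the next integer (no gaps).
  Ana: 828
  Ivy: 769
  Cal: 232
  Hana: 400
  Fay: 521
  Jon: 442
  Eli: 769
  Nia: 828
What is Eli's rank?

Sorted (descending): 828, 828, 769, 769, 521, 442, 400, 232
The 2 values of 828 share dense rank 1.
The 2 values of 769 share dense rank 2.
Remaining distinct values take the next consecutive integers.
Eli has value 769 → rank 2.

2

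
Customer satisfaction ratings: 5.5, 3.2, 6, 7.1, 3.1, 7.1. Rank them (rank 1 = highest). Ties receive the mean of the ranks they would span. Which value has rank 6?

3.1

Sorted (descending): 7.1, 7.1, 6, 5.5, 3.2, 3.1
The 2 values of 7.1 occupy positions 1–2 → average rank (1+2)/2 = 1.5.
Rank 6 → value 3.1.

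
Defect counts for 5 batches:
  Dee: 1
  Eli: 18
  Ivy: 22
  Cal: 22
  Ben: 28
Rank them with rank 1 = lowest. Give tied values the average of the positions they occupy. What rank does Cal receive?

Sorted (ascending): 1, 18, 22, 22, 28
The 2 values of 22 occupy positions 3–4 → average rank (3+4)/2 = 3.5.
Cal has value 22 → rank 3.5.

3.5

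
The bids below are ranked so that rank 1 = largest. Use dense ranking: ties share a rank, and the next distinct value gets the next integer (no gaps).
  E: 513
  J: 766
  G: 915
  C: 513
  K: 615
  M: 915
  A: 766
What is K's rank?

Sorted (descending): 915, 915, 766, 766, 615, 513, 513
The 2 values of 915 share dense rank 1.
The 2 values of 766 share dense rank 2.
The 2 values of 513 share dense rank 4.
Remaining distinct values take the next consecutive integers.
K has value 615 → rank 3.

3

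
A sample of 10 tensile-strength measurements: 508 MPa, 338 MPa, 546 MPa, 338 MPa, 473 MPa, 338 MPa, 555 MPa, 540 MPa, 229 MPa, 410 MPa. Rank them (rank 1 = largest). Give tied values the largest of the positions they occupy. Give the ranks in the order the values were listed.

4, 9, 2, 9, 5, 9, 1, 3, 10, 6

Sorted (descending): 555, 546, 540, 508, 473, 410, 338, 338, 338, 229
The 3 values of 338 occupy positions 7–9 → each gets rank 9.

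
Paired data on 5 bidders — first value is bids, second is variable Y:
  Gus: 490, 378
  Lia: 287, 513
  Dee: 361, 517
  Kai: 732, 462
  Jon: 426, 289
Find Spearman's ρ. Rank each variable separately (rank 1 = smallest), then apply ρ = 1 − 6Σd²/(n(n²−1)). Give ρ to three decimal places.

Ranks of variable 1: 4, 1, 2, 5, 3
Ranks of variable 2: 2, 4, 5, 3, 1
d = r₁ − r₂: 2, -3, -3, 2, 2
d²: 4, 9, 9, 4, 4; Σd² = 30
ρ = 1 − 6·30/(5·24) = 1 − 180/120 = -0.500

-0.500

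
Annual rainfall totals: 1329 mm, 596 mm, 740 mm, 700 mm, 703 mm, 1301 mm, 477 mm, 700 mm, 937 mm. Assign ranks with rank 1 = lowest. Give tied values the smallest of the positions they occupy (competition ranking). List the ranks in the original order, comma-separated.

9, 2, 6, 3, 5, 8, 1, 3, 7

Sorted (ascending): 477, 596, 700, 700, 703, 740, 937, 1301, 1329
The 2 values of 700 occupy positions 3–4 → each gets rank 3.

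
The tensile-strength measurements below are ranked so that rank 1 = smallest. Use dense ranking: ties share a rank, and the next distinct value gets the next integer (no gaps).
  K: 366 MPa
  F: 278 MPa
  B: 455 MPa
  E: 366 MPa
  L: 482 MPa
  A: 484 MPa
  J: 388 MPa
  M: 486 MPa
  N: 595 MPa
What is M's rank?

Sorted (ascending): 278, 366, 366, 388, 455, 482, 484, 486, 595
The 2 values of 366 share dense rank 2.
Remaining distinct values take the next consecutive integers.
M has value 486 MPa → rank 7.

7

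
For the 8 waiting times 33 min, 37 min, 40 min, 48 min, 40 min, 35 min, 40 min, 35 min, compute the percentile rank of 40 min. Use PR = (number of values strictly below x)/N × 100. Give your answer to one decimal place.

50.0

N = 8.
Strictly below 40: 4. Equal to 40: 3.
PR = 4/8 × 100 = 50.0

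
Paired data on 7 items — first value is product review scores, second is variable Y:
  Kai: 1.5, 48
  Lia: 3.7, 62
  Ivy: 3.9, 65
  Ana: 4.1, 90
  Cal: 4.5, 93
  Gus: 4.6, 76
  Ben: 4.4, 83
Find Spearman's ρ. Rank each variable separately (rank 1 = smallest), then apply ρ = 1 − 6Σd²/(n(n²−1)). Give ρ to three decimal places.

0.750

Ranks of variable 1: 1, 2, 3, 4, 6, 7, 5
Ranks of variable 2: 1, 2, 3, 6, 7, 4, 5
d = r₁ − r₂: 0, 0, 0, -2, -1, 3, 0
d²: 0, 0, 0, 4, 1, 9, 0; Σd² = 14
ρ = 1 − 6·14/(7·48) = 1 − 84/336 = 0.750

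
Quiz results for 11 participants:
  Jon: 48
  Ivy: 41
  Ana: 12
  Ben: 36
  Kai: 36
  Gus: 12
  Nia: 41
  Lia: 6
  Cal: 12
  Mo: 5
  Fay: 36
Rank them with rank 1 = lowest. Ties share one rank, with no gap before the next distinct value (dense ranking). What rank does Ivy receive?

Sorted (ascending): 5, 6, 12, 12, 12, 36, 36, 36, 41, 41, 48
The 3 values of 12 share dense rank 3.
The 3 values of 36 share dense rank 4.
The 2 values of 41 share dense rank 5.
Remaining distinct values take the next consecutive integers.
Ivy has value 41 → rank 5.

5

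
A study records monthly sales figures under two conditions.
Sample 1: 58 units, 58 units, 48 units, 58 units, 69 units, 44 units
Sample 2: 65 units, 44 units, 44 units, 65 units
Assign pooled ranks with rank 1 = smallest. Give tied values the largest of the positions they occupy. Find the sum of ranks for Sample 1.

Sorted (ascending): 44, 44, 44, 48, 58, 58, 58, 65, 65, 69
The 3 values of 44 occupy positions 1–3 → each gets rank 3.
The 3 values of 58 occupy positions 5–7 → each gets rank 7.
The 2 values of 65 occupy positions 8–9 → each gets rank 9.
Sample 1 values → pooled ranks: 58→7, 58→7, 48→4, 58→7, 69→10, 44→3
Rank sum = 7 + 7 + 4 + 7 + 10 + 3 = 38

38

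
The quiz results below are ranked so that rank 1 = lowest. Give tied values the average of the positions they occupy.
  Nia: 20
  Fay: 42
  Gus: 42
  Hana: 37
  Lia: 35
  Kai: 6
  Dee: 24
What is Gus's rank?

Sorted (ascending): 6, 20, 24, 35, 37, 42, 42
The 2 values of 42 occupy positions 6–7 → average rank (6+7)/2 = 6.5.
Gus has value 42 → rank 6.5.

6.5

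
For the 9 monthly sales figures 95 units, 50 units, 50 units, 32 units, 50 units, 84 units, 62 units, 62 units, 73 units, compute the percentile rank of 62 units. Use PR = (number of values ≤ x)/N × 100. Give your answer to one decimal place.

N = 9.
Strictly below 62: 4. Equal to 62: 2.
PR = 6/9 × 100 = 66.7

66.7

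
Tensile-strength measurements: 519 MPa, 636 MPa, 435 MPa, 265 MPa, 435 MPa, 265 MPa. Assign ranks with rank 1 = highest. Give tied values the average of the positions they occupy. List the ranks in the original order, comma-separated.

2, 1, 3.5, 5.5, 3.5, 5.5

Sorted (descending): 636, 519, 435, 435, 265, 265
The 2 values of 435 occupy positions 3–4 → average rank (3+4)/2 = 3.5.
The 2 values of 265 occupy positions 5–6 → average rank (5+6)/2 = 5.5.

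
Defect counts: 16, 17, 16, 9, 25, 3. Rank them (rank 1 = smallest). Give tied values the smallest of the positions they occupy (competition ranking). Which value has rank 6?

Sorted (ascending): 3, 9, 16, 16, 17, 25
The 2 values of 16 occupy positions 3–4 → each gets rank 3.
Rank 6 → value 25.

25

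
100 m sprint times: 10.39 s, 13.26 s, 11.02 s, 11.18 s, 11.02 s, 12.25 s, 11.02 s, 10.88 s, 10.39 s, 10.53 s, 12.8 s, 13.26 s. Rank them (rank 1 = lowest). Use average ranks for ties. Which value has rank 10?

Sorted (ascending): 10.39, 10.39, 10.53, 10.88, 11.02, 11.02, 11.02, 11.18, 12.25, 12.8, 13.26, 13.26
The 2 values of 10.39 occupy positions 1–2 → average rank (1+2)/2 = 1.5.
The 3 values of 11.02 occupy positions 5–7 → average rank 6.
The 2 values of 13.26 occupy positions 11–12 → average rank (11+12)/2 = 11.5.
Rank 10 → value 12.8.

12.8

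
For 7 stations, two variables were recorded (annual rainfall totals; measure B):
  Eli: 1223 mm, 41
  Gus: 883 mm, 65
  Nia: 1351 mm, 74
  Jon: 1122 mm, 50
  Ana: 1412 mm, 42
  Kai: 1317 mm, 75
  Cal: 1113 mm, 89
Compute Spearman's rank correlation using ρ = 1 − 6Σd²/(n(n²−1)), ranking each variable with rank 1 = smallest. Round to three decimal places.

Ranks of variable 1: 4, 1, 6, 3, 7, 5, 2
Ranks of variable 2: 1, 4, 5, 3, 2, 6, 7
d = r₁ − r₂: 3, -3, 1, 0, 5, -1, -5
d²: 9, 9, 1, 0, 25, 1, 25; Σd² = 70
ρ = 1 − 6·70/(7·48) = 1 − 420/336 = -0.250

-0.250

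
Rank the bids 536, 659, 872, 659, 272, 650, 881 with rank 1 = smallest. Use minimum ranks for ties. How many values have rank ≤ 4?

Sorted (ascending): 272, 536, 650, 659, 659, 872, 881
The 2 values of 659 occupy positions 4–5 → each gets rank 4.
Ranks ≤ 4: {1, 2, 3, 4, 4} → 5 values.

5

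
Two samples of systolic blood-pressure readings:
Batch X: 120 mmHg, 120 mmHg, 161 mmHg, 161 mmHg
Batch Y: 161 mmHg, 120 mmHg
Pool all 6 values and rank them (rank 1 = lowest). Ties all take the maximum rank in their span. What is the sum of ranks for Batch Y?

Sorted (ascending): 120, 120, 120, 161, 161, 161
The 3 values of 120 occupy positions 1–3 → each gets rank 3.
The 3 values of 161 occupy positions 4–6 → each gets rank 6.
Batch Y values → pooled ranks: 161→6, 120→3
Rank sum = 6 + 3 = 9

9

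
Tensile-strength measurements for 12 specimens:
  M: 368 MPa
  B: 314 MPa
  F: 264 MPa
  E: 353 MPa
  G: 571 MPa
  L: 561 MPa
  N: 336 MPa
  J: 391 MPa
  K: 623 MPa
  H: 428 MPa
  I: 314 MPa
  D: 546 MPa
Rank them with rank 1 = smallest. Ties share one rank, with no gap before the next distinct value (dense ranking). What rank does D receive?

Sorted (ascending): 264, 314, 314, 336, 353, 368, 391, 428, 546, 561, 571, 623
The 2 values of 314 share dense rank 2.
Remaining distinct values take the next consecutive integers.
D has value 546 MPa → rank 8.

8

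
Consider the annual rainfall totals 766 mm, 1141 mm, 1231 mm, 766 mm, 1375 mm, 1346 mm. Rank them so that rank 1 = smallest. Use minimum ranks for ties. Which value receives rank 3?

1141

Sorted (ascending): 766, 766, 1141, 1231, 1346, 1375
The 2 values of 766 occupy positions 1–2 → each gets rank 1.
Rank 3 → value 1141.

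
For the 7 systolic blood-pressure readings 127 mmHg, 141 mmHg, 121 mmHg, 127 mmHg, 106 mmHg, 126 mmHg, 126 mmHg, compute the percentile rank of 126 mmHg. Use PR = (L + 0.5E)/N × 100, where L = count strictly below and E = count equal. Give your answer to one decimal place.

42.9

N = 7.
Strictly below 126: 2. Equal to 126: 2.
PR = (2 + 0.5·2)/7 × 100 = 42.9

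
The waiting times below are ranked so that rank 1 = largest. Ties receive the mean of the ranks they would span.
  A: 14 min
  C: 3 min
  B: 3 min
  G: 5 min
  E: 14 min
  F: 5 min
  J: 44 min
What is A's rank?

Sorted (descending): 44, 14, 14, 5, 5, 3, 3
The 2 values of 14 occupy positions 2–3 → average rank (2+3)/2 = 2.5.
The 2 values of 5 occupy positions 4–5 → average rank (4+5)/2 = 4.5.
The 2 values of 3 occupy positions 6–7 → average rank (6+7)/2 = 6.5.
A has value 14 min → rank 2.5.

2.5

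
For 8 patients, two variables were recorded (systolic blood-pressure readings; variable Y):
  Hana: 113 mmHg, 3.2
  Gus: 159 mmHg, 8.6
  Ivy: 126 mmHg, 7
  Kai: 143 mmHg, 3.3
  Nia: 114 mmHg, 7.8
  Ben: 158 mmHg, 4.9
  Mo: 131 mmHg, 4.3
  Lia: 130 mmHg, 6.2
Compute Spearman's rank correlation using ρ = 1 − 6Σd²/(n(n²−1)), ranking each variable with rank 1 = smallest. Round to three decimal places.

Ranks of variable 1: 1, 8, 3, 6, 2, 7, 5, 4
Ranks of variable 2: 1, 8, 6, 2, 7, 4, 3, 5
d = r₁ − r₂: 0, 0, -3, 4, -5, 3, 2, -1
d²: 0, 0, 9, 16, 25, 9, 4, 1; Σd² = 64
ρ = 1 − 6·64/(8·63) = 1 − 384/504 = 0.238

0.238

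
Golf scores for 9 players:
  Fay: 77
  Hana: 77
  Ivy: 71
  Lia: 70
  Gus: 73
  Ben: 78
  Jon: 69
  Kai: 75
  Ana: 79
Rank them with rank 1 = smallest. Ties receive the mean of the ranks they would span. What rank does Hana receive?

Sorted (ascending): 69, 70, 71, 73, 75, 77, 77, 78, 79
The 2 values of 77 occupy positions 6–7 → average rank (6+7)/2 = 6.5.
Hana has value 77 → rank 6.5.

6.5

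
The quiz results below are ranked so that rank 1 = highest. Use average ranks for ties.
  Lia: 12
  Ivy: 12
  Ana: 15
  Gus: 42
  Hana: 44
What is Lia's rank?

4.5

Sorted (descending): 44, 42, 15, 12, 12
The 2 values of 12 occupy positions 4–5 → average rank (4+5)/2 = 4.5.
Lia has value 12 → rank 4.5.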